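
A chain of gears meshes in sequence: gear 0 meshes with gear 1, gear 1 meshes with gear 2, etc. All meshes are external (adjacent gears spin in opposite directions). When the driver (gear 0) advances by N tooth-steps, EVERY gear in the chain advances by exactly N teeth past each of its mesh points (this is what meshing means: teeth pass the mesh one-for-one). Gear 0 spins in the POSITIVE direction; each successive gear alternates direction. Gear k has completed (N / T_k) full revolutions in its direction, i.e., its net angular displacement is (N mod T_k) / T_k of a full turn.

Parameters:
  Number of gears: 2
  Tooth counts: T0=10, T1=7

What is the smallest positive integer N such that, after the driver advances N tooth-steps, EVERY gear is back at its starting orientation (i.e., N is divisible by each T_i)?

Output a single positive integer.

Gear k returns to start when N is a multiple of T_k.
All gears at start simultaneously when N is a common multiple of [10, 7]; the smallest such N is lcm(10, 7).
Start: lcm = T0 = 10
Fold in T1=7: gcd(10, 7) = 1; lcm(10, 7) = 10 * 7 / 1 = 70 / 1 = 70
Full cycle length = 70

Answer: 70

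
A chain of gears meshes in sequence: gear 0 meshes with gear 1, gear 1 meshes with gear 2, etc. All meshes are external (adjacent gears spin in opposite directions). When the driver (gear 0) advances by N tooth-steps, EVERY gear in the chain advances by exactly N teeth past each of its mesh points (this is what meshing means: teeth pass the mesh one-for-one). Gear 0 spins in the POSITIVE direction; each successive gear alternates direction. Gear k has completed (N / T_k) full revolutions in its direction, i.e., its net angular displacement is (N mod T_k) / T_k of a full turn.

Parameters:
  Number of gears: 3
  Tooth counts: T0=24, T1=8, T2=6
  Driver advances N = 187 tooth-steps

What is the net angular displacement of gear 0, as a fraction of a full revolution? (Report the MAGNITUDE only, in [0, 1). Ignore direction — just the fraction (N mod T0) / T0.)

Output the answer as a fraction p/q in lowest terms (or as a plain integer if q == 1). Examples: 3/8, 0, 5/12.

Answer: 19/24

Derivation:
Chain of 3 gears, tooth counts: [24, 8, 6]
  gear 0: T0=24, direction=positive, advance = 187 mod 24 = 19 teeth = 19/24 turn
  gear 1: T1=8, direction=negative, advance = 187 mod 8 = 3 teeth = 3/8 turn
  gear 2: T2=6, direction=positive, advance = 187 mod 6 = 1 teeth = 1/6 turn
Gear 0: 187 mod 24 = 19
Fraction = 19 / 24 = 19/24 (gcd(19,24)=1) = 19/24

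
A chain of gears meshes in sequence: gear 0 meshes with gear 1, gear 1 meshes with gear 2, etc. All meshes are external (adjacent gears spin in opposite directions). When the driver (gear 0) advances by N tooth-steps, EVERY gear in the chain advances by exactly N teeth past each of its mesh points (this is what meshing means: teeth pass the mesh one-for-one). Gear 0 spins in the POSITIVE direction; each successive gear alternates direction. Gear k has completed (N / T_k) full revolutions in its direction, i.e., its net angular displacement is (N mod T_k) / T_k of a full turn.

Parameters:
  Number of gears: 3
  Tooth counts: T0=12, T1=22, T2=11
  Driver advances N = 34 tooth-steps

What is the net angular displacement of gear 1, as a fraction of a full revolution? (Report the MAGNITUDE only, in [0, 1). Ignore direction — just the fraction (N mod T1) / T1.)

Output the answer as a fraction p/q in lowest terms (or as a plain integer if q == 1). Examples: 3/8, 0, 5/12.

Chain of 3 gears, tooth counts: [12, 22, 11]
  gear 0: T0=12, direction=positive, advance = 34 mod 12 = 10 teeth = 10/12 turn
  gear 1: T1=22, direction=negative, advance = 34 mod 22 = 12 teeth = 12/22 turn
  gear 2: T2=11, direction=positive, advance = 34 mod 11 = 1 teeth = 1/11 turn
Gear 1: 34 mod 22 = 12
Fraction = 12 / 22 = 6/11 (gcd(12,22)=2) = 6/11

Answer: 6/11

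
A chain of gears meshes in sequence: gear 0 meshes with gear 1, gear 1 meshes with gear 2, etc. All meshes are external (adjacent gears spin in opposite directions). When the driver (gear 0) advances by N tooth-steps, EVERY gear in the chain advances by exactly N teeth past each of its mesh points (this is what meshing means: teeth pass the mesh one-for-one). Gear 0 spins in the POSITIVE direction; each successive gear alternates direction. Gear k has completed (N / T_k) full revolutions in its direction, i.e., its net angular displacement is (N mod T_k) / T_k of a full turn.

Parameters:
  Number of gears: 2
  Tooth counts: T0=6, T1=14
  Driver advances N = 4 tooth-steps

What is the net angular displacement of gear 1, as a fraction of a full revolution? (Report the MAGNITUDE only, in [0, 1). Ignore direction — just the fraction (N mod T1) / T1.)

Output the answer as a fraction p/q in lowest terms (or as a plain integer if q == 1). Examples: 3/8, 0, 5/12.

Chain of 2 gears, tooth counts: [6, 14]
  gear 0: T0=6, direction=positive, advance = 4 mod 6 = 4 teeth = 4/6 turn
  gear 1: T1=14, direction=negative, advance = 4 mod 14 = 4 teeth = 4/14 turn
Gear 1: 4 mod 14 = 4
Fraction = 4 / 14 = 2/7 (gcd(4,14)=2) = 2/7

Answer: 2/7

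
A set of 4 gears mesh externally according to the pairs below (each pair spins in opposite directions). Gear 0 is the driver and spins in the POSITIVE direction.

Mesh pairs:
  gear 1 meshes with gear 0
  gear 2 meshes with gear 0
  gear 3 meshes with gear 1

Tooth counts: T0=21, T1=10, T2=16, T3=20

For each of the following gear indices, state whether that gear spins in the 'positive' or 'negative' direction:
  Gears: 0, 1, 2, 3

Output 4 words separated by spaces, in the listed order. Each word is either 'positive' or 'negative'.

Answer: positive negative negative positive

Derivation:
Gear 0 (driver): positive (depth 0)
  gear 1: meshes with gear 0 -> depth 1 -> negative (opposite of gear 0)
  gear 2: meshes with gear 0 -> depth 1 -> negative (opposite of gear 0)
  gear 3: meshes with gear 1 -> depth 2 -> positive (opposite of gear 1)
Queried indices 0, 1, 2, 3 -> positive, negative, negative, positive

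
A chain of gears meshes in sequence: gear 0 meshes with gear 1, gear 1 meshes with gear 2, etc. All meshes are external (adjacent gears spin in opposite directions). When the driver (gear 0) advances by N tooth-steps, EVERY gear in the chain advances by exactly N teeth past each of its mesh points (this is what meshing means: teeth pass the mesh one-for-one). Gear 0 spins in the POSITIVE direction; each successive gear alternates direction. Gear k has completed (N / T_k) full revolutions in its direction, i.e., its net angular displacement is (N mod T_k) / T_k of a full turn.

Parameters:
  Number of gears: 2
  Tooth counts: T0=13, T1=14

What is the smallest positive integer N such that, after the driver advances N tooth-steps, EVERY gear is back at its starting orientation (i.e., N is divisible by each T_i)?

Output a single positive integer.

Gear k returns to start when N is a multiple of T_k.
All gears at start simultaneously when N is a common multiple of [13, 14]; the smallest such N is lcm(13, 14).
Start: lcm = T0 = 13
Fold in T1=14: gcd(13, 14) = 1; lcm(13, 14) = 13 * 14 / 1 = 182 / 1 = 182
Full cycle length = 182

Answer: 182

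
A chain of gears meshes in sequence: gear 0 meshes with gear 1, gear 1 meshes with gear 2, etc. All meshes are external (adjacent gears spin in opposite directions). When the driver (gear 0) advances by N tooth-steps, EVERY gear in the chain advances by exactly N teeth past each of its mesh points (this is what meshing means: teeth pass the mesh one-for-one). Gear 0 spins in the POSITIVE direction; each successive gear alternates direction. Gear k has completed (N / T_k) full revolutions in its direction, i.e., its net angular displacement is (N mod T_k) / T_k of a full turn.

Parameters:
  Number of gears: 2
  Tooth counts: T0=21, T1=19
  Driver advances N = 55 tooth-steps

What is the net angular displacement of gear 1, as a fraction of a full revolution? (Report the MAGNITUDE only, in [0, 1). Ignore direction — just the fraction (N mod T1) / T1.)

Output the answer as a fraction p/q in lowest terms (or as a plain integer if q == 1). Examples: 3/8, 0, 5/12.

Chain of 2 gears, tooth counts: [21, 19]
  gear 0: T0=21, direction=positive, advance = 55 mod 21 = 13 teeth = 13/21 turn
  gear 1: T1=19, direction=negative, advance = 55 mod 19 = 17 teeth = 17/19 turn
Gear 1: 55 mod 19 = 17
Fraction = 17 / 19 = 17/19 (gcd(17,19)=1) = 17/19

Answer: 17/19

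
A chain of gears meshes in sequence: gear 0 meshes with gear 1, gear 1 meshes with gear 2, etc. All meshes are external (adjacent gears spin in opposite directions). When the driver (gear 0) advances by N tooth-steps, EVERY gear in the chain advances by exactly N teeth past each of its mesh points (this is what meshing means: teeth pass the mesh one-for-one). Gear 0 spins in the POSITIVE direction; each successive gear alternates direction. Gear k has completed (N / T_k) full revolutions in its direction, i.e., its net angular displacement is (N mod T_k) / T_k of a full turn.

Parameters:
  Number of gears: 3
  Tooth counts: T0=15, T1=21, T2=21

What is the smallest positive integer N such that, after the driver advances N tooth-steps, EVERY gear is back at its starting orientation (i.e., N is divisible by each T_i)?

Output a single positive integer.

Answer: 105

Derivation:
Gear k returns to start when N is a multiple of T_k.
All gears at start simultaneously when N is a common multiple of [15, 21, 21]; the smallest such N is lcm(15, 21, 21).
Start: lcm = T0 = 15
Fold in T1=21: gcd(15, 21) = 3; lcm(15, 21) = 15 * 21 / 3 = 315 / 3 = 105
Fold in T2=21: gcd(105, 21) = 21; lcm(105, 21) = 105 * 21 / 21 = 2205 / 21 = 105
Full cycle length = 105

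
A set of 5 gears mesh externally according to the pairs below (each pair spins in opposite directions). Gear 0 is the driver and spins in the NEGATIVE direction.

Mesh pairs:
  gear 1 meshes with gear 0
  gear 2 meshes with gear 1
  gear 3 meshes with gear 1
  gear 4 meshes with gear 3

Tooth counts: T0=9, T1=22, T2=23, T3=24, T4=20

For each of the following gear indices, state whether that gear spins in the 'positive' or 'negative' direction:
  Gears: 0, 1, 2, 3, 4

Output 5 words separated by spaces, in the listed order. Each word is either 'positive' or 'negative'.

Gear 0 (driver): negative (depth 0)
  gear 1: meshes with gear 0 -> depth 1 -> positive (opposite of gear 0)
  gear 2: meshes with gear 1 -> depth 2 -> negative (opposite of gear 1)
  gear 3: meshes with gear 1 -> depth 2 -> negative (opposite of gear 1)
  gear 4: meshes with gear 3 -> depth 3 -> positive (opposite of gear 3)
Queried indices 0, 1, 2, 3, 4 -> negative, positive, negative, negative, positive

Answer: negative positive negative negative positive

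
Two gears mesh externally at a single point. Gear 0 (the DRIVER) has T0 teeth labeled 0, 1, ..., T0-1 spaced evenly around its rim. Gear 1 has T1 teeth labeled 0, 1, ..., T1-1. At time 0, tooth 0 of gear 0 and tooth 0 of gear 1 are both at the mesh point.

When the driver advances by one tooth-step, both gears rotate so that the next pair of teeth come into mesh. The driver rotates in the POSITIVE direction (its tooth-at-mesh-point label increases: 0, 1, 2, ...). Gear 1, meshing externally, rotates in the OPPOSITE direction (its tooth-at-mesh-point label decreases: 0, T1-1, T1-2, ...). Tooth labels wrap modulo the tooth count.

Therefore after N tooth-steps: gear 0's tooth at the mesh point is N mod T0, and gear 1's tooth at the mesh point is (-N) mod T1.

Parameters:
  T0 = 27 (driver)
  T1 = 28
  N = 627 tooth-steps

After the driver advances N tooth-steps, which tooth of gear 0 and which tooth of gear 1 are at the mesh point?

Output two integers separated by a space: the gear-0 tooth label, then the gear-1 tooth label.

Answer: 6 17

Derivation:
Gear 0 (driver, T0=27): tooth at mesh = N mod T0
  627 = 23 * 27 + 6, so 627 mod 27 = 6
  gear 0 tooth = 6
Gear 1 (driven, T1=28): tooth at mesh = (-N) mod T1
  627 = 22 * 28 + 11, so 627 mod 28 = 11
  (-627) mod 28 = (-11) mod 28 = 28 - 11 = 17
Mesh after 627 steps: gear-0 tooth 6 meets gear-1 tooth 17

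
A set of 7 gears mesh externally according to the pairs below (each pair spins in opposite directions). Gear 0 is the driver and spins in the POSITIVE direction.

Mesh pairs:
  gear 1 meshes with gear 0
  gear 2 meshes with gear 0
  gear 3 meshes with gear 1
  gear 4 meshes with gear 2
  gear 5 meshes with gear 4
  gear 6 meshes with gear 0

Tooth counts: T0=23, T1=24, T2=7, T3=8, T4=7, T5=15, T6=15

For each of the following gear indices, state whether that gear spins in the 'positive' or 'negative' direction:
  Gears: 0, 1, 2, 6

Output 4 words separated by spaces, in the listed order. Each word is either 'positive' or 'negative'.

Answer: positive negative negative negative

Derivation:
Gear 0 (driver): positive (depth 0)
  gear 1: meshes with gear 0 -> depth 1 -> negative (opposite of gear 0)
  gear 2: meshes with gear 0 -> depth 1 -> negative (opposite of gear 0)
  gear 3: meshes with gear 1 -> depth 2 -> positive (opposite of gear 1)
  gear 4: meshes with gear 2 -> depth 2 -> positive (opposite of gear 2)
  gear 5: meshes with gear 4 -> depth 3 -> negative (opposite of gear 4)
  gear 6: meshes with gear 0 -> depth 1 -> negative (opposite of gear 0)
Queried indices 0, 1, 2, 6 -> positive, negative, negative, negative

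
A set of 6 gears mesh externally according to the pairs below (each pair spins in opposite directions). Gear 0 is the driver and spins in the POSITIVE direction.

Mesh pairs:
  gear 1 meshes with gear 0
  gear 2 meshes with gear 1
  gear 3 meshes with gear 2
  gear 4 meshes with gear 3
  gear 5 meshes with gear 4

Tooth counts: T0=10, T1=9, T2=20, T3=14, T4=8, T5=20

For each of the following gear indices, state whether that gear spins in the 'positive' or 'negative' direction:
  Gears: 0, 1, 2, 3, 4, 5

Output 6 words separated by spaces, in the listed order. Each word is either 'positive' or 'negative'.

Gear 0 (driver): positive (depth 0)
  gear 1: meshes with gear 0 -> depth 1 -> negative (opposite of gear 0)
  gear 2: meshes with gear 1 -> depth 2 -> positive (opposite of gear 1)
  gear 3: meshes with gear 2 -> depth 3 -> negative (opposite of gear 2)
  gear 4: meshes with gear 3 -> depth 4 -> positive (opposite of gear 3)
  gear 5: meshes with gear 4 -> depth 5 -> negative (opposite of gear 4)
Queried indices 0, 1, 2, 3, 4, 5 -> positive, negative, positive, negative, positive, negative

Answer: positive negative positive negative positive negative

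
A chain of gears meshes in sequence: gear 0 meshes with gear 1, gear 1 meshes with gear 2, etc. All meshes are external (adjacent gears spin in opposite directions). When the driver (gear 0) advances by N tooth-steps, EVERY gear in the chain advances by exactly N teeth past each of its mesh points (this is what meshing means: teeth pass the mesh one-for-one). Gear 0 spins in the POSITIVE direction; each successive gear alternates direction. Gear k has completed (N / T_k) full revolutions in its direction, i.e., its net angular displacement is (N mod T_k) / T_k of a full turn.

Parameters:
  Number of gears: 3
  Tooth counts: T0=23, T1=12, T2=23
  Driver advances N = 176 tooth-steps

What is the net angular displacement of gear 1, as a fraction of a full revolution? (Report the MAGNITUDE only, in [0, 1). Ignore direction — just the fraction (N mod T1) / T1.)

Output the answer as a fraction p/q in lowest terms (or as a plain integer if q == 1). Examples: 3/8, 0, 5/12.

Chain of 3 gears, tooth counts: [23, 12, 23]
  gear 0: T0=23, direction=positive, advance = 176 mod 23 = 15 teeth = 15/23 turn
  gear 1: T1=12, direction=negative, advance = 176 mod 12 = 8 teeth = 8/12 turn
  gear 2: T2=23, direction=positive, advance = 176 mod 23 = 15 teeth = 15/23 turn
Gear 1: 176 mod 12 = 8
Fraction = 8 / 12 = 2/3 (gcd(8,12)=4) = 2/3

Answer: 2/3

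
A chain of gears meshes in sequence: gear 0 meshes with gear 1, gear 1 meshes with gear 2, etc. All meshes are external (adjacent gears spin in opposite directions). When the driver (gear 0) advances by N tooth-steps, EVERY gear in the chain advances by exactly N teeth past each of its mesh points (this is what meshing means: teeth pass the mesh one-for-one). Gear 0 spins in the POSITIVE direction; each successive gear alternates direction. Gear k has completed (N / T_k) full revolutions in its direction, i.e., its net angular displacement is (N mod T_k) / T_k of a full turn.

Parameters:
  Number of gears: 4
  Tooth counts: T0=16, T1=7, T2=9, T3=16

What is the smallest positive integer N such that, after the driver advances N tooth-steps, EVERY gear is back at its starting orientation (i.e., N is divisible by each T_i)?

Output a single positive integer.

Gear k returns to start when N is a multiple of T_k.
All gears at start simultaneously when N is a common multiple of [16, 7, 9, 16]; the smallest such N is lcm(16, 7, 9, 16).
Start: lcm = T0 = 16
Fold in T1=7: gcd(16, 7) = 1; lcm(16, 7) = 16 * 7 / 1 = 112 / 1 = 112
Fold in T2=9: gcd(112, 9) = 1; lcm(112, 9) = 112 * 9 / 1 = 1008 / 1 = 1008
Fold in T3=16: gcd(1008, 16) = 16; lcm(1008, 16) = 1008 * 16 / 16 = 16128 / 16 = 1008
Full cycle length = 1008

Answer: 1008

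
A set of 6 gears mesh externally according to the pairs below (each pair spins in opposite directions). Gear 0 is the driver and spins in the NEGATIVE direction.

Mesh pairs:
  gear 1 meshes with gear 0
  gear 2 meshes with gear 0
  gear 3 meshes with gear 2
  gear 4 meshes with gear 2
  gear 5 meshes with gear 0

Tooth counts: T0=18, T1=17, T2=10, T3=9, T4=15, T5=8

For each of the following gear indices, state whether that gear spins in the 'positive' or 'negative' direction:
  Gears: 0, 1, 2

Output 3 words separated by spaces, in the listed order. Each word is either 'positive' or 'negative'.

Gear 0 (driver): negative (depth 0)
  gear 1: meshes with gear 0 -> depth 1 -> positive (opposite of gear 0)
  gear 2: meshes with gear 0 -> depth 1 -> positive (opposite of gear 0)
  gear 3: meshes with gear 2 -> depth 2 -> negative (opposite of gear 2)
  gear 4: meshes with gear 2 -> depth 2 -> negative (opposite of gear 2)
  gear 5: meshes with gear 0 -> depth 1 -> positive (opposite of gear 0)
Queried indices 0, 1, 2 -> negative, positive, positive

Answer: negative positive positive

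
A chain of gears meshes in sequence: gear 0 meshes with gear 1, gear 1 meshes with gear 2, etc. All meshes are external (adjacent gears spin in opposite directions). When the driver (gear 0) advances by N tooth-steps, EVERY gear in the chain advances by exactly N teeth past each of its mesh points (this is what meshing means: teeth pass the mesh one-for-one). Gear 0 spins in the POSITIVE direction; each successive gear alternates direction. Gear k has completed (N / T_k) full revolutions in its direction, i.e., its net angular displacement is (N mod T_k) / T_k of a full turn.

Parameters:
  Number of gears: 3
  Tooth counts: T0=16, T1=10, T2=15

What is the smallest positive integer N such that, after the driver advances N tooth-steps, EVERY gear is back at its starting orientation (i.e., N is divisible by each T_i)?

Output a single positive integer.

Gear k returns to start when N is a multiple of T_k.
All gears at start simultaneously when N is a common multiple of [16, 10, 15]; the smallest such N is lcm(16, 10, 15).
Start: lcm = T0 = 16
Fold in T1=10: gcd(16, 10) = 2; lcm(16, 10) = 16 * 10 / 2 = 160 / 2 = 80
Fold in T2=15: gcd(80, 15) = 5; lcm(80, 15) = 80 * 15 / 5 = 1200 / 5 = 240
Full cycle length = 240

Answer: 240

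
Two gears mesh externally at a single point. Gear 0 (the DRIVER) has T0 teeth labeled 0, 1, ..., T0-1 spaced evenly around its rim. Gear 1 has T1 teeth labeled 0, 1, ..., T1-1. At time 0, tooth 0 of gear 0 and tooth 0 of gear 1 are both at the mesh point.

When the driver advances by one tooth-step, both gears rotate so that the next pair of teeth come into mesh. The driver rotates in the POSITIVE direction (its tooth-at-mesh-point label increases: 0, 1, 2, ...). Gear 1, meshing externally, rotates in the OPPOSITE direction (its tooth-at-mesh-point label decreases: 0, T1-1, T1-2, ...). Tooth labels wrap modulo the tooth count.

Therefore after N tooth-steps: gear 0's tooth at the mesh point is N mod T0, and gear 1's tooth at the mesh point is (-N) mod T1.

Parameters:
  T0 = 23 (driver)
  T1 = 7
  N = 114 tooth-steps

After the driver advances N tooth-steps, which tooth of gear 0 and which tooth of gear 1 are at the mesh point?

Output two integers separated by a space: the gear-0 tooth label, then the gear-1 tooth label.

Answer: 22 5

Derivation:
Gear 0 (driver, T0=23): tooth at mesh = N mod T0
  114 = 4 * 23 + 22, so 114 mod 23 = 22
  gear 0 tooth = 22
Gear 1 (driven, T1=7): tooth at mesh = (-N) mod T1
  114 = 16 * 7 + 2, so 114 mod 7 = 2
  (-114) mod 7 = (-2) mod 7 = 7 - 2 = 5
Mesh after 114 steps: gear-0 tooth 22 meets gear-1 tooth 5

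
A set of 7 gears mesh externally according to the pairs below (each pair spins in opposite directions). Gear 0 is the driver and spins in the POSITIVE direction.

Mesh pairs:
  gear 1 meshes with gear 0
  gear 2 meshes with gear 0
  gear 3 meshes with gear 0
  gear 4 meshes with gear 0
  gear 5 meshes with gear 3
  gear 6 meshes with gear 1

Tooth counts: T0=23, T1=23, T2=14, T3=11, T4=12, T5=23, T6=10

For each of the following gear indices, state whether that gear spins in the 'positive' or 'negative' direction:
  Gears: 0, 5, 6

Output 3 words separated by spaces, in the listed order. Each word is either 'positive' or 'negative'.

Gear 0 (driver): positive (depth 0)
  gear 1: meshes with gear 0 -> depth 1 -> negative (opposite of gear 0)
  gear 2: meshes with gear 0 -> depth 1 -> negative (opposite of gear 0)
  gear 3: meshes with gear 0 -> depth 1 -> negative (opposite of gear 0)
  gear 4: meshes with gear 0 -> depth 1 -> negative (opposite of gear 0)
  gear 5: meshes with gear 3 -> depth 2 -> positive (opposite of gear 3)
  gear 6: meshes with gear 1 -> depth 2 -> positive (opposite of gear 1)
Queried indices 0, 5, 6 -> positive, positive, positive

Answer: positive positive positive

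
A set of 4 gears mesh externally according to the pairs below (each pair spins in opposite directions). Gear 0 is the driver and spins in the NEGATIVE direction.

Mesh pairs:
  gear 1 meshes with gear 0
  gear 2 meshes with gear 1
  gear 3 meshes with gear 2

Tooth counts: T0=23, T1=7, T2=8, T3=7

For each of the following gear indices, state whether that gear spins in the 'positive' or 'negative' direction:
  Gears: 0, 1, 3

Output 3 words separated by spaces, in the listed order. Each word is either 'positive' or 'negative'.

Answer: negative positive positive

Derivation:
Gear 0 (driver): negative (depth 0)
  gear 1: meshes with gear 0 -> depth 1 -> positive (opposite of gear 0)
  gear 2: meshes with gear 1 -> depth 2 -> negative (opposite of gear 1)
  gear 3: meshes with gear 2 -> depth 3 -> positive (opposite of gear 2)
Queried indices 0, 1, 3 -> negative, positive, positive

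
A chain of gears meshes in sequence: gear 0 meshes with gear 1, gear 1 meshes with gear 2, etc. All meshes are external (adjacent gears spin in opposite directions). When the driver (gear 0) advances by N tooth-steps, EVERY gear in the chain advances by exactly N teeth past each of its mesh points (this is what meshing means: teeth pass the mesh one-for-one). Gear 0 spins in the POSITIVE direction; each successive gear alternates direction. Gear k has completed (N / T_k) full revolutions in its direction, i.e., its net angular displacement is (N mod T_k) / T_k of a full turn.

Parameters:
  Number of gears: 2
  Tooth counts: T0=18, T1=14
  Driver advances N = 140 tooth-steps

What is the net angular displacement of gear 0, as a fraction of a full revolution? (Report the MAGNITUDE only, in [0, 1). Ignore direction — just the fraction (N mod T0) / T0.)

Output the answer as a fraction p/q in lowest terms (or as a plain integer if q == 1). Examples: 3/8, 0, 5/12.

Chain of 2 gears, tooth counts: [18, 14]
  gear 0: T0=18, direction=positive, advance = 140 mod 18 = 14 teeth = 14/18 turn
  gear 1: T1=14, direction=negative, advance = 140 mod 14 = 0 teeth = 0/14 turn
Gear 0: 140 mod 18 = 14
Fraction = 14 / 18 = 7/9 (gcd(14,18)=2) = 7/9

Answer: 7/9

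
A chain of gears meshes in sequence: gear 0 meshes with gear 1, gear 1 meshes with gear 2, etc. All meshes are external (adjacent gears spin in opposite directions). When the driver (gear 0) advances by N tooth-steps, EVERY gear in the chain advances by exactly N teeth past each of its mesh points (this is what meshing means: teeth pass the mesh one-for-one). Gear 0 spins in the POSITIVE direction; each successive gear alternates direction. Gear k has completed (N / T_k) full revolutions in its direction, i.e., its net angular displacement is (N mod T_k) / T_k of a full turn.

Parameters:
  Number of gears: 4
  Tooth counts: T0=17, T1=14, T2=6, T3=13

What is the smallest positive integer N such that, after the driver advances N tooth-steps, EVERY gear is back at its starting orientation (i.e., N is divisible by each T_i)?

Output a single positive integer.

Gear k returns to start when N is a multiple of T_k.
All gears at start simultaneously when N is a common multiple of [17, 14, 6, 13]; the smallest such N is lcm(17, 14, 6, 13).
Start: lcm = T0 = 17
Fold in T1=14: gcd(17, 14) = 1; lcm(17, 14) = 17 * 14 / 1 = 238 / 1 = 238
Fold in T2=6: gcd(238, 6) = 2; lcm(238, 6) = 238 * 6 / 2 = 1428 / 2 = 714
Fold in T3=13: gcd(714, 13) = 1; lcm(714, 13) = 714 * 13 / 1 = 9282 / 1 = 9282
Full cycle length = 9282

Answer: 9282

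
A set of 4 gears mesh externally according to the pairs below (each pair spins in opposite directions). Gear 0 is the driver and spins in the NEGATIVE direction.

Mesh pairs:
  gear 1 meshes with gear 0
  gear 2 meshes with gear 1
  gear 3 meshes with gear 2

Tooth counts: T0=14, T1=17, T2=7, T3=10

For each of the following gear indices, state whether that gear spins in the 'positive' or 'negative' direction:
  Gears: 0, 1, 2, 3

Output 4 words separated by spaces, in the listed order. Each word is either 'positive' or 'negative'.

Answer: negative positive negative positive

Derivation:
Gear 0 (driver): negative (depth 0)
  gear 1: meshes with gear 0 -> depth 1 -> positive (opposite of gear 0)
  gear 2: meshes with gear 1 -> depth 2 -> negative (opposite of gear 1)
  gear 3: meshes with gear 2 -> depth 3 -> positive (opposite of gear 2)
Queried indices 0, 1, 2, 3 -> negative, positive, negative, positive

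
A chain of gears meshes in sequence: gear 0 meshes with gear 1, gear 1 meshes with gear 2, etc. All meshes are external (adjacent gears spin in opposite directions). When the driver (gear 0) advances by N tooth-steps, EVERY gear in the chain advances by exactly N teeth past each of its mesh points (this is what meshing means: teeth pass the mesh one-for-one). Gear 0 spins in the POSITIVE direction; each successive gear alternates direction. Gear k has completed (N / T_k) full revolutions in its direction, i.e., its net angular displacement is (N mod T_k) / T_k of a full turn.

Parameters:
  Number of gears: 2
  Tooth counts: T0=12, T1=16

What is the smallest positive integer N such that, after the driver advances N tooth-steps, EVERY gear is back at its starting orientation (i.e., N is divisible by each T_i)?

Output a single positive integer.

Gear k returns to start when N is a multiple of T_k.
All gears at start simultaneously when N is a common multiple of [12, 16]; the smallest such N is lcm(12, 16).
Start: lcm = T0 = 12
Fold in T1=16: gcd(12, 16) = 4; lcm(12, 16) = 12 * 16 / 4 = 192 / 4 = 48
Full cycle length = 48

Answer: 48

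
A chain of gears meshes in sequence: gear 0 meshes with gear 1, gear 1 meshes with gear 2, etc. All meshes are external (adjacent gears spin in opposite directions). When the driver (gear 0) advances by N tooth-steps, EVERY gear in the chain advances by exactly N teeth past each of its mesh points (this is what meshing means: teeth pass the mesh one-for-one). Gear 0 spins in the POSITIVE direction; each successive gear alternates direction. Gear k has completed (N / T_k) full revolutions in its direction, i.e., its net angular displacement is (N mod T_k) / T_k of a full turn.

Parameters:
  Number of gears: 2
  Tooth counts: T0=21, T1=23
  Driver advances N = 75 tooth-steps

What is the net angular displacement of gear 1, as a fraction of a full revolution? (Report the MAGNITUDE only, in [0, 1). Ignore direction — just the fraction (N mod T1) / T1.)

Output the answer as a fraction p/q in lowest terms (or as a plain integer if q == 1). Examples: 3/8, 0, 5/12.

Chain of 2 gears, tooth counts: [21, 23]
  gear 0: T0=21, direction=positive, advance = 75 mod 21 = 12 teeth = 12/21 turn
  gear 1: T1=23, direction=negative, advance = 75 mod 23 = 6 teeth = 6/23 turn
Gear 1: 75 mod 23 = 6
Fraction = 6 / 23 = 6/23 (gcd(6,23)=1) = 6/23

Answer: 6/23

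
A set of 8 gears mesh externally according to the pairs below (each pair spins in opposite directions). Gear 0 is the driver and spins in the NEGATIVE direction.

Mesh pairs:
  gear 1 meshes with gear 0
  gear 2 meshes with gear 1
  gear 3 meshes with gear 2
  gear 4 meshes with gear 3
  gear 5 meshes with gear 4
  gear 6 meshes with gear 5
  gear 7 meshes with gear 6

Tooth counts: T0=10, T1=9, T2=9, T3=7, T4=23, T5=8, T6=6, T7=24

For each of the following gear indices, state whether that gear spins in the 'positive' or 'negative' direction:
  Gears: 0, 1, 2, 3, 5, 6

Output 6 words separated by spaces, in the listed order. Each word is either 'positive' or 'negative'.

Gear 0 (driver): negative (depth 0)
  gear 1: meshes with gear 0 -> depth 1 -> positive (opposite of gear 0)
  gear 2: meshes with gear 1 -> depth 2 -> negative (opposite of gear 1)
  gear 3: meshes with gear 2 -> depth 3 -> positive (opposite of gear 2)
  gear 4: meshes with gear 3 -> depth 4 -> negative (opposite of gear 3)
  gear 5: meshes with gear 4 -> depth 5 -> positive (opposite of gear 4)
  gear 6: meshes with gear 5 -> depth 6 -> negative (opposite of gear 5)
  gear 7: meshes with gear 6 -> depth 7 -> positive (opposite of gear 6)
Queried indices 0, 1, 2, 3, 5, 6 -> negative, positive, negative, positive, positive, negative

Answer: negative positive negative positive positive negative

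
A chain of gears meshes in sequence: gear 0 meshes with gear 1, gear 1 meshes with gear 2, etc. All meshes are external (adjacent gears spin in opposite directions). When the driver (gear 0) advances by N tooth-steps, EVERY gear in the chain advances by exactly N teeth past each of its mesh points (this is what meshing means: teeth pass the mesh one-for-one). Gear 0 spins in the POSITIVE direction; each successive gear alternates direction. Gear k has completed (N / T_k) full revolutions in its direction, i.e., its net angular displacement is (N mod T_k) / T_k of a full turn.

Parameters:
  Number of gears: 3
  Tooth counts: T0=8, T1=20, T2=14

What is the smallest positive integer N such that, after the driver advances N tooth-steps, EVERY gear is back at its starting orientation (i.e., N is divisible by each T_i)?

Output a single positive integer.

Answer: 280

Derivation:
Gear k returns to start when N is a multiple of T_k.
All gears at start simultaneously when N is a common multiple of [8, 20, 14]; the smallest such N is lcm(8, 20, 14).
Start: lcm = T0 = 8
Fold in T1=20: gcd(8, 20) = 4; lcm(8, 20) = 8 * 20 / 4 = 160 / 4 = 40
Fold in T2=14: gcd(40, 14) = 2; lcm(40, 14) = 40 * 14 / 2 = 560 / 2 = 280
Full cycle length = 280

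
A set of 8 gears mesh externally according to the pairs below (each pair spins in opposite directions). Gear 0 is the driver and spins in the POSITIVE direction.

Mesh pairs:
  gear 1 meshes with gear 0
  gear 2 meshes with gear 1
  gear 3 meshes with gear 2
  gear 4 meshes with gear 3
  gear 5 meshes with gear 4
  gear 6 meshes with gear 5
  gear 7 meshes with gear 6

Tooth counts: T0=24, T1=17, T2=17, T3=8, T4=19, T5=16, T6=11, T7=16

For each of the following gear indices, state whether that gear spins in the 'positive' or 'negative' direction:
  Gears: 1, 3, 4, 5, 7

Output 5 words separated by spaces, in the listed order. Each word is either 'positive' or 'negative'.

Answer: negative negative positive negative negative

Derivation:
Gear 0 (driver): positive (depth 0)
  gear 1: meshes with gear 0 -> depth 1 -> negative (opposite of gear 0)
  gear 2: meshes with gear 1 -> depth 2 -> positive (opposite of gear 1)
  gear 3: meshes with gear 2 -> depth 3 -> negative (opposite of gear 2)
  gear 4: meshes with gear 3 -> depth 4 -> positive (opposite of gear 3)
  gear 5: meshes with gear 4 -> depth 5 -> negative (opposite of gear 4)
  gear 6: meshes with gear 5 -> depth 6 -> positive (opposite of gear 5)
  gear 7: meshes with gear 6 -> depth 7 -> negative (opposite of gear 6)
Queried indices 1, 3, 4, 5, 7 -> negative, negative, positive, negative, negative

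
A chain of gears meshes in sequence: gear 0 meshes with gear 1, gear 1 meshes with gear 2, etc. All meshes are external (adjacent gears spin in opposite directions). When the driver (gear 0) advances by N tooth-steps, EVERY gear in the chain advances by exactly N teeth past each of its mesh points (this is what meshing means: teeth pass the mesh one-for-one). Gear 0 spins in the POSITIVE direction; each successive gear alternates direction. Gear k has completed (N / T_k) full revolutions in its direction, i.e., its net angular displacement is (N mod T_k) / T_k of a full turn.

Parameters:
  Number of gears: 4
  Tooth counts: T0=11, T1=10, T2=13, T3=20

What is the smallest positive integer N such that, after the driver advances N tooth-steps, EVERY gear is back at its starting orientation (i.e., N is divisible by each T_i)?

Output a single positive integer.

Gear k returns to start when N is a multiple of T_k.
All gears at start simultaneously when N is a common multiple of [11, 10, 13, 20]; the smallest such N is lcm(11, 10, 13, 20).
Start: lcm = T0 = 11
Fold in T1=10: gcd(11, 10) = 1; lcm(11, 10) = 11 * 10 / 1 = 110 / 1 = 110
Fold in T2=13: gcd(110, 13) = 1; lcm(110, 13) = 110 * 13 / 1 = 1430 / 1 = 1430
Fold in T3=20: gcd(1430, 20) = 10; lcm(1430, 20) = 1430 * 20 / 10 = 28600 / 10 = 2860
Full cycle length = 2860

Answer: 2860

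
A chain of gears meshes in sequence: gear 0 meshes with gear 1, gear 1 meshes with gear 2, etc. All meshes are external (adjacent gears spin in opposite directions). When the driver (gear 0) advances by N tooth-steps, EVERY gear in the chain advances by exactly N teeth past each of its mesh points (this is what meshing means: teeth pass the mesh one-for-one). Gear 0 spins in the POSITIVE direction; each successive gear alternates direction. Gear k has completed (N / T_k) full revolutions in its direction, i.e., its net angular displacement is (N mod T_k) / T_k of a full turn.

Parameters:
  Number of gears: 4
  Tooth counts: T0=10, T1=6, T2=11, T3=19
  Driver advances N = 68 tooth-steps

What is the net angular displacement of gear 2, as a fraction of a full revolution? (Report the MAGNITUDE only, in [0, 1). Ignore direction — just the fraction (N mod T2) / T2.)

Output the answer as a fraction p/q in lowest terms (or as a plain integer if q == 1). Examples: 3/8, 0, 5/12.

Answer: 2/11

Derivation:
Chain of 4 gears, tooth counts: [10, 6, 11, 19]
  gear 0: T0=10, direction=positive, advance = 68 mod 10 = 8 teeth = 8/10 turn
  gear 1: T1=6, direction=negative, advance = 68 mod 6 = 2 teeth = 2/6 turn
  gear 2: T2=11, direction=positive, advance = 68 mod 11 = 2 teeth = 2/11 turn
  gear 3: T3=19, direction=negative, advance = 68 mod 19 = 11 teeth = 11/19 turn
Gear 2: 68 mod 11 = 2
Fraction = 2 / 11 = 2/11 (gcd(2,11)=1) = 2/11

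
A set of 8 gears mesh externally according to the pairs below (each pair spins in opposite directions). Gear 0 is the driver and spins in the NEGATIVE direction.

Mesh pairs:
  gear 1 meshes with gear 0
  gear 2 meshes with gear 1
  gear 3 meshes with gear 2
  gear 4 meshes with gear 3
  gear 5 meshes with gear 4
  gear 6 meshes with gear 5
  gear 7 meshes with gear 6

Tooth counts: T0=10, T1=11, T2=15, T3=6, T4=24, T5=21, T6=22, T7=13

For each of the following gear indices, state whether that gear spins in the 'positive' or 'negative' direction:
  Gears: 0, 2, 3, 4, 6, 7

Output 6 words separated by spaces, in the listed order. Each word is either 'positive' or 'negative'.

Answer: negative negative positive negative negative positive

Derivation:
Gear 0 (driver): negative (depth 0)
  gear 1: meshes with gear 0 -> depth 1 -> positive (opposite of gear 0)
  gear 2: meshes with gear 1 -> depth 2 -> negative (opposite of gear 1)
  gear 3: meshes with gear 2 -> depth 3 -> positive (opposite of gear 2)
  gear 4: meshes with gear 3 -> depth 4 -> negative (opposite of gear 3)
  gear 5: meshes with gear 4 -> depth 5 -> positive (opposite of gear 4)
  gear 6: meshes with gear 5 -> depth 6 -> negative (opposite of gear 5)
  gear 7: meshes with gear 6 -> depth 7 -> positive (opposite of gear 6)
Queried indices 0, 2, 3, 4, 6, 7 -> negative, negative, positive, negative, negative, positive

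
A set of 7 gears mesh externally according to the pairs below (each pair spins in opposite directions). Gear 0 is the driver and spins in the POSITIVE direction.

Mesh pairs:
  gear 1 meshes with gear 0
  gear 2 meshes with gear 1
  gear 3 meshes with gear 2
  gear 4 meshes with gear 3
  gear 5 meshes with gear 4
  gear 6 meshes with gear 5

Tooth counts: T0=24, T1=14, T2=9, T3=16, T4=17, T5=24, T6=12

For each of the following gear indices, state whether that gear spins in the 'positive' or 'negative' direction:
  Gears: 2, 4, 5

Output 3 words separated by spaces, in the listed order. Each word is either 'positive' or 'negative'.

Answer: positive positive negative

Derivation:
Gear 0 (driver): positive (depth 0)
  gear 1: meshes with gear 0 -> depth 1 -> negative (opposite of gear 0)
  gear 2: meshes with gear 1 -> depth 2 -> positive (opposite of gear 1)
  gear 3: meshes with gear 2 -> depth 3 -> negative (opposite of gear 2)
  gear 4: meshes with gear 3 -> depth 4 -> positive (opposite of gear 3)
  gear 5: meshes with gear 4 -> depth 5 -> negative (opposite of gear 4)
  gear 6: meshes with gear 5 -> depth 6 -> positive (opposite of gear 5)
Queried indices 2, 4, 5 -> positive, positive, negative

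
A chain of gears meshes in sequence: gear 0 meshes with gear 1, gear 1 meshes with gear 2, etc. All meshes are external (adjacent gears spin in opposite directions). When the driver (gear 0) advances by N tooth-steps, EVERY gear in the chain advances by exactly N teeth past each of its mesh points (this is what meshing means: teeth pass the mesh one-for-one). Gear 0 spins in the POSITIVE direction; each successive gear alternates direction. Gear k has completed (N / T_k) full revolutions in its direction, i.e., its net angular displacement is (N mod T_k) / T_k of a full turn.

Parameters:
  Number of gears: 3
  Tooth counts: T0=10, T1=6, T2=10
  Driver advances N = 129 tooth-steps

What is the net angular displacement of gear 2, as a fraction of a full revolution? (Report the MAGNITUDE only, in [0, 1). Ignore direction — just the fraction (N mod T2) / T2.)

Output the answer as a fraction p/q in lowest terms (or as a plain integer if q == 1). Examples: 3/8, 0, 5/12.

Answer: 9/10

Derivation:
Chain of 3 gears, tooth counts: [10, 6, 10]
  gear 0: T0=10, direction=positive, advance = 129 mod 10 = 9 teeth = 9/10 turn
  gear 1: T1=6, direction=negative, advance = 129 mod 6 = 3 teeth = 3/6 turn
  gear 2: T2=10, direction=positive, advance = 129 mod 10 = 9 teeth = 9/10 turn
Gear 2: 129 mod 10 = 9
Fraction = 9 / 10 = 9/10 (gcd(9,10)=1) = 9/10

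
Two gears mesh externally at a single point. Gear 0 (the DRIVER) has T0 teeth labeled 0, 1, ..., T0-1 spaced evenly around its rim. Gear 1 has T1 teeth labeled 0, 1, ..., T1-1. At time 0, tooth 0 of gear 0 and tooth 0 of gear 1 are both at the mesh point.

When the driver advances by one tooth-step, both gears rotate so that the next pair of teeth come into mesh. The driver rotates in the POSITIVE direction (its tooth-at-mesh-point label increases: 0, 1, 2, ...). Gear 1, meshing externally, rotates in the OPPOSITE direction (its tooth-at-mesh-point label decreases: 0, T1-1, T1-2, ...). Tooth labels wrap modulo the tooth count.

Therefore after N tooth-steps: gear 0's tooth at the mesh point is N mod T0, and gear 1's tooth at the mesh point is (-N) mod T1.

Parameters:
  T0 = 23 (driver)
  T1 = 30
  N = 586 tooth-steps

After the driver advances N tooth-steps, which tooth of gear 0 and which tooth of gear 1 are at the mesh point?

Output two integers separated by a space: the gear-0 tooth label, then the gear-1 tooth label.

Answer: 11 14

Derivation:
Gear 0 (driver, T0=23): tooth at mesh = N mod T0
  586 = 25 * 23 + 11, so 586 mod 23 = 11
  gear 0 tooth = 11
Gear 1 (driven, T1=30): tooth at mesh = (-N) mod T1
  586 = 19 * 30 + 16, so 586 mod 30 = 16
  (-586) mod 30 = (-16) mod 30 = 30 - 16 = 14
Mesh after 586 steps: gear-0 tooth 11 meets gear-1 tooth 14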